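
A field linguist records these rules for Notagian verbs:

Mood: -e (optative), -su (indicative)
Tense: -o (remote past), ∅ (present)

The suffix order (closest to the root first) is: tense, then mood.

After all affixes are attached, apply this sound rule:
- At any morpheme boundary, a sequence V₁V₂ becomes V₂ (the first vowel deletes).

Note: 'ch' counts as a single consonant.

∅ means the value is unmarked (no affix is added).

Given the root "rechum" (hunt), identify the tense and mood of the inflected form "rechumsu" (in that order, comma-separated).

Segment: rechum-su.
tense: ∅ → present.
mood: -su → indicative.

present, indicative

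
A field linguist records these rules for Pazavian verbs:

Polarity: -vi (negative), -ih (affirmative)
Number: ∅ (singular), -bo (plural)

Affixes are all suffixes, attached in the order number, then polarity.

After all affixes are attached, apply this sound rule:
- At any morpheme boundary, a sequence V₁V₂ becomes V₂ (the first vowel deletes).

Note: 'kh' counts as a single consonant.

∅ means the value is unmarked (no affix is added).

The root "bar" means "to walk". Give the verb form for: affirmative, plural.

barbih

Attach number plural -bo → barbo.
Attach polarity affirmative -ih → barboih.
Apply vowel deletion: barboih → barbih.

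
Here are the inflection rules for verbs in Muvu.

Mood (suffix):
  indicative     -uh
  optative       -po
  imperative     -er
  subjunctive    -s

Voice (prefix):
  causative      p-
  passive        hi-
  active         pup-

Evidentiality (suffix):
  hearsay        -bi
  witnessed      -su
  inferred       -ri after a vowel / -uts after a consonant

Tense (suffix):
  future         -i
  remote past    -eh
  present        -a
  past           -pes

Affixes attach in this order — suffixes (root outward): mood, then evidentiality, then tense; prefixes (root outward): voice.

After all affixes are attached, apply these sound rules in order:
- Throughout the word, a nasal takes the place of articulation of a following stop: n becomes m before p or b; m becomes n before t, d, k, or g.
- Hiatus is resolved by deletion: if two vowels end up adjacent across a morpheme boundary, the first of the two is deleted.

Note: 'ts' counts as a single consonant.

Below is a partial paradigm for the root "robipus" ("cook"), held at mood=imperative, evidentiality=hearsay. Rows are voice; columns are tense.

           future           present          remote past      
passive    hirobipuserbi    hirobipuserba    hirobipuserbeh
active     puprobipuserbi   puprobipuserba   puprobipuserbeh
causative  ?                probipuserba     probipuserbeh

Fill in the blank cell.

Attach mood imperative -er → robipuser.
Attach voice causative p- → probipuser.
Attach evidentiality hearsay -bi → probipuserbi.
Attach tense future -i → probipuserbii.
Nasal assimilation: no change.
Apply vowel deletion: probipuserbii → probipuserbi.

probipuserbi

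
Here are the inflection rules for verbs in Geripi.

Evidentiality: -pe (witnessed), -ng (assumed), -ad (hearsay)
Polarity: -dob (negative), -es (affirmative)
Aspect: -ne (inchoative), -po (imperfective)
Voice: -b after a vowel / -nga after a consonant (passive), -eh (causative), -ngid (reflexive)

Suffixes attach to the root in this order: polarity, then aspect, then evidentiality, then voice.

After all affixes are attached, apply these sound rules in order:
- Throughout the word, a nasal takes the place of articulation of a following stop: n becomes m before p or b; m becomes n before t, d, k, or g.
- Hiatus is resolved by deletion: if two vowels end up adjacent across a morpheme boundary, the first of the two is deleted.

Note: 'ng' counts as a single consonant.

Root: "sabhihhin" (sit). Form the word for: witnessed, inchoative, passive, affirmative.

sabhihhinesnepeb

Attach polarity affirmative -es → sabhihhines.
Attach aspect inchoative -ne → sabhihhinesne.
Attach evidentiality witnessed -pe → sabhihhinesnepe.
Attach voice passive -b (after vowel 'e') → sabhihhinesnepeb.
Nasal assimilation: no change.
Vowel deletion: no change.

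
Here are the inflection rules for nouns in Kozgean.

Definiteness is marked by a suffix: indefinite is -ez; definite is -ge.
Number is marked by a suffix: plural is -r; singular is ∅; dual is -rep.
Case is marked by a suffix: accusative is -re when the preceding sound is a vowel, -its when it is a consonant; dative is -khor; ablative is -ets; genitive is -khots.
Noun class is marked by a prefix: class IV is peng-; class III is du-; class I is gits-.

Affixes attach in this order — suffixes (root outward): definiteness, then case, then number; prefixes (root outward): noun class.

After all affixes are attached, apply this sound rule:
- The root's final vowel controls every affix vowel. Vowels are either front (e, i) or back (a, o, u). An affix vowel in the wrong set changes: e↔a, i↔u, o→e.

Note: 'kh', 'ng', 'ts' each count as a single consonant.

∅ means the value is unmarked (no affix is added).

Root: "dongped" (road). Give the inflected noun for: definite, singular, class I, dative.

Attach definiteness definite -ge → dongpedge.
Attach case dative -khor → dongpedgekhor.
Attach noun class class I gits- → gitsdongpedgekhor.
number = singular: zero marking, form stays gitsdongpedgekhor.
Apply vowel harmony: gitsdongpedgekhor → gitsdongpedgekher.

gitsdongpedgekher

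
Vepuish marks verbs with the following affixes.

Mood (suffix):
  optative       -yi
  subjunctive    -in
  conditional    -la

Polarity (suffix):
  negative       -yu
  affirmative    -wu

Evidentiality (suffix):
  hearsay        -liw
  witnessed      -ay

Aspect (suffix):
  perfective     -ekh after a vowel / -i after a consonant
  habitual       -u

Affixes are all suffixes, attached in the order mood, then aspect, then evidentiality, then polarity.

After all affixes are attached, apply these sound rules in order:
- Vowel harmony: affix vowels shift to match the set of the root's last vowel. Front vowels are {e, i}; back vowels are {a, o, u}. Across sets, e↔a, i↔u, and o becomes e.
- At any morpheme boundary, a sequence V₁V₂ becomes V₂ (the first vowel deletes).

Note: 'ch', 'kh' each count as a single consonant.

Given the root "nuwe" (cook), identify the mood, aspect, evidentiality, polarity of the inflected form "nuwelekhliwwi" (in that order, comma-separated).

conditional, perfective, hearsay, affirmative

Segment: nuwe-la-ekh-liw-wu.
mood: -la → conditional.
aspect: -ekh/i → perfective.
evidentiality: -liw → hearsay.
polarity: -wu → affirmative.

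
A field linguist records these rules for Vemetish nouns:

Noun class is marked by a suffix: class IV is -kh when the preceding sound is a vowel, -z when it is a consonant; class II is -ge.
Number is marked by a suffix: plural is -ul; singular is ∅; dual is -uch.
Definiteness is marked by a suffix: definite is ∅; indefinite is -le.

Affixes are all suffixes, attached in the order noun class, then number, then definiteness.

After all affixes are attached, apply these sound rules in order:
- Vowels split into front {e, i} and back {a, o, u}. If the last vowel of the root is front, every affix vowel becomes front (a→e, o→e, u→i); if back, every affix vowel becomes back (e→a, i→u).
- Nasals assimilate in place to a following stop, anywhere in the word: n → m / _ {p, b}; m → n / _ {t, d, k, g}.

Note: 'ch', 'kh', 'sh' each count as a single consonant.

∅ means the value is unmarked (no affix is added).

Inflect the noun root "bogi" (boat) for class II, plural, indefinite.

bogigeille

Attach noun class class II -ge → bogige.
Attach number plural -ul → bogigeul.
Attach definiteness indefinite -le → bogigeulle.
Apply vowel harmony: bogigeulle → bogigeille.
Nasal assimilation: no change.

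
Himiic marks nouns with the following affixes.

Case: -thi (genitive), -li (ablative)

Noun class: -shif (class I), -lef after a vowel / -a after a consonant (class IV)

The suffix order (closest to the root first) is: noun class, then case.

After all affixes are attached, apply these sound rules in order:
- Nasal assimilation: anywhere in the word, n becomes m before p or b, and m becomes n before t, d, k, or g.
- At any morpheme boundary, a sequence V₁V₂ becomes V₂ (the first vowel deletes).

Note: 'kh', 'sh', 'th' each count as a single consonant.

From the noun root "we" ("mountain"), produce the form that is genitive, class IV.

welefthi

Attach noun class class IV -lef (after vowel 'e') → welef.
Attach case genitive -thi → welefthi.
Nasal assimilation: no change.
Vowel deletion: no change.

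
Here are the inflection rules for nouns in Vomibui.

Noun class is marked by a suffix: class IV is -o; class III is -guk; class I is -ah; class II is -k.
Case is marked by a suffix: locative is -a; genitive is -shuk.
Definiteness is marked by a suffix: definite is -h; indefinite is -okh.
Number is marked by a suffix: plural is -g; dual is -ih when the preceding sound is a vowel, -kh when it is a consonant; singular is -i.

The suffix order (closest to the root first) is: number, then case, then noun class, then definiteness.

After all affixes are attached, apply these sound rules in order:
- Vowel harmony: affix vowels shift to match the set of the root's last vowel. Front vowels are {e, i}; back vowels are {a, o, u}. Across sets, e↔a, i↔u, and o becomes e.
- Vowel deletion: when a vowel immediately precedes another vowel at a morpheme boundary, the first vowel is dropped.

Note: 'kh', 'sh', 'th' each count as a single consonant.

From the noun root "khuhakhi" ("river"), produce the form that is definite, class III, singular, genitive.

Attach number singular -i → khuhakhii.
Attach case genitive -shuk → khuhakhiishuk.
Attach noun class class III -guk → khuhakhiishukguk.
Attach definiteness definite -h → khuhakhiishukgukh.
Apply vowel harmony: khuhakhiishukgukh → khuhakhiishikgikh.
Apply vowel deletion: khuhakhiishikgikh → khuhakhishikgikh.

khuhakhishikgikh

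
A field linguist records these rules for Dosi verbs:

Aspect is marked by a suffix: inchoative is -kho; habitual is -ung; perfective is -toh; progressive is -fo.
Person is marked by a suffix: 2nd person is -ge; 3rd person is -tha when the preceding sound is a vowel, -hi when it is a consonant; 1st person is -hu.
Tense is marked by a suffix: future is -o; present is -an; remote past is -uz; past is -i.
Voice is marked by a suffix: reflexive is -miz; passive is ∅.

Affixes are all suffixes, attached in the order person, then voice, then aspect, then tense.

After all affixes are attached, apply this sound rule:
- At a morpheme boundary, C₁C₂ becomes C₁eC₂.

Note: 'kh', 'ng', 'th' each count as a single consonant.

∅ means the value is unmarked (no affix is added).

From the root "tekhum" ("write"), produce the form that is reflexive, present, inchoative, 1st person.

Attach person 1st person -hu → tekhumhu.
Attach voice reflexive -miz → tekhumhumiz.
Attach aspect inchoative -kho → tekhumhumizkho.
Attach tense present -an → tekhumhumizkhoan.
Apply epenthesis: tekhumhumizkhoan → tekhumehumizekhoan.

tekhumehumizekhoan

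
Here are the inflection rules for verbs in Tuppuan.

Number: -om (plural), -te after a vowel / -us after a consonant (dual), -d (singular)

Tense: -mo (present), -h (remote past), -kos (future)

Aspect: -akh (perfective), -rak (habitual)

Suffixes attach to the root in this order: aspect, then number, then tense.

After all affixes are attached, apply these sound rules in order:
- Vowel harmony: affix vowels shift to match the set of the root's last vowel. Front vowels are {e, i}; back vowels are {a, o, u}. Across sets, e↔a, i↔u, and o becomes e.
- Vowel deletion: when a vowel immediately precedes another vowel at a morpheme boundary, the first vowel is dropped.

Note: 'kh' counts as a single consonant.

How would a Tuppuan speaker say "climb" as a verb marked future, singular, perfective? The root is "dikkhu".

Attach aspect perfective -akh → dikkhuakh.
Attach number singular -d → dikkhuakhd.
Attach tense future -kos → dikkhuakhdkos.
Vowel harmony: no change.
Apply vowel deletion: dikkhuakhdkos → dikkhakhdkos.

dikkhakhdkos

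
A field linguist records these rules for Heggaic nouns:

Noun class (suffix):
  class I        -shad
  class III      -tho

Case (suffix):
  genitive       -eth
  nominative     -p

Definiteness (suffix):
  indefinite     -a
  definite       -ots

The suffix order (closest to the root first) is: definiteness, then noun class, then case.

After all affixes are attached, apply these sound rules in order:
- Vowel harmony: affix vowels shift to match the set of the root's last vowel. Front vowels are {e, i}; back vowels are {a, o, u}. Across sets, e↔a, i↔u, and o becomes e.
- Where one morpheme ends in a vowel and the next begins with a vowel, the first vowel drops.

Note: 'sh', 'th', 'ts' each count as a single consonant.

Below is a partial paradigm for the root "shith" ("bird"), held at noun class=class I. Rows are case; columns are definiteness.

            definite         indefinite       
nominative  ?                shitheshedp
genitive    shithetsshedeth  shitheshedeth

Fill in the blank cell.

Attach definiteness definite -ots → shithots.
Attach noun class class I -shad → shithotsshad.
Attach case nominative -p → shithotsshadp.
Apply vowel harmony: shithotsshadp → shithetsshedp.
Vowel deletion: no change.

shithetsshedp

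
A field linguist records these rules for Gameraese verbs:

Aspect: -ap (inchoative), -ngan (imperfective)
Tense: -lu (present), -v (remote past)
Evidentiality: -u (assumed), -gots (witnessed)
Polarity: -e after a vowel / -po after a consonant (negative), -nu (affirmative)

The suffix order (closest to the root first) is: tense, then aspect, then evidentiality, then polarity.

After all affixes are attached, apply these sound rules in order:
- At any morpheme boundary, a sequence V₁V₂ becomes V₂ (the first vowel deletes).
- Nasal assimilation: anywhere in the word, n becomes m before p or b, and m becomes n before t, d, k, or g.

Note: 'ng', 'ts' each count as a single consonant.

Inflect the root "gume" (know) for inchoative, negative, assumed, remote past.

Attach tense remote past -v → gumev.
Attach aspect inchoative -ap → gumevap.
Attach evidentiality assumed -u → gumevapu.
Attach polarity negative -e (after vowel 'u') → gumevapue.
Apply vowel deletion: gumevapue → gumevape.
Nasal assimilation: no change.

gumevape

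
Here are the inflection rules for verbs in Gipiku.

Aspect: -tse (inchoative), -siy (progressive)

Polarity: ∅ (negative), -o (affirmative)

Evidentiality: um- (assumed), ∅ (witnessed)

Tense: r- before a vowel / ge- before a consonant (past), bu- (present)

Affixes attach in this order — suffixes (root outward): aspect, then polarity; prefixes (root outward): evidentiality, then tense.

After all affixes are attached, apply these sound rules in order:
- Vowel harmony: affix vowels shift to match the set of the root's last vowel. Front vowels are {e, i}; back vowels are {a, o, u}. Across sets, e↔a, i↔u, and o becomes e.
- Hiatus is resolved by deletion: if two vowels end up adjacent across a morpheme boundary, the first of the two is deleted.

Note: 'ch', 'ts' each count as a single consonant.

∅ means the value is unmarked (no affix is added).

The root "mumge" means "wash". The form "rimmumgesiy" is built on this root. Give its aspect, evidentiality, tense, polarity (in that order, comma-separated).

progressive, assumed, past, negative

Segment: r-um-mumge-siy.
aspect: -siy → progressive.
evidentiality: um- → assumed.
tense: r/ge- → past.
polarity: ∅ → negative.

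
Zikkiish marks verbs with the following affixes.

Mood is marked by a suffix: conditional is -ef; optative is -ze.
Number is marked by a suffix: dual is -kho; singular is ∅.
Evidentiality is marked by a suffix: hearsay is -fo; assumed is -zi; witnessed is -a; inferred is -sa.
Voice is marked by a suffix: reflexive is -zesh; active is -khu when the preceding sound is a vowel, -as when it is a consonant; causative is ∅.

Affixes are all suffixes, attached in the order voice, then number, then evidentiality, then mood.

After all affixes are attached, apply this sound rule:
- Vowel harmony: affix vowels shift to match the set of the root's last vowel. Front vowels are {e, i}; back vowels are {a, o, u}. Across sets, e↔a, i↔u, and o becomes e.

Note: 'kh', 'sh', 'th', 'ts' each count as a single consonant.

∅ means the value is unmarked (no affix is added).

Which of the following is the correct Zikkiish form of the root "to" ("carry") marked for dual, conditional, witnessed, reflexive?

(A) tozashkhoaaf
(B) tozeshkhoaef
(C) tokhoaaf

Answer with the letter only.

A

Attach voice reflexive -zesh → tozesh.
Attach number dual -kho → tozeshkho.
Attach evidentiality witnessed -a → tozeshkhoa.
Attach mood conditional -ef → tozeshkhoaef.
Apply vowel harmony: tozeshkhoaef → tozashkhoaaf.
So the correct form is tozashkhoaaf, option (A).
(B) tozeshkhoaef is wrong: it fails to apply the sound rule(s).
(C) tokhoaaf is wrong: it uses causative instead of reflexive for voice.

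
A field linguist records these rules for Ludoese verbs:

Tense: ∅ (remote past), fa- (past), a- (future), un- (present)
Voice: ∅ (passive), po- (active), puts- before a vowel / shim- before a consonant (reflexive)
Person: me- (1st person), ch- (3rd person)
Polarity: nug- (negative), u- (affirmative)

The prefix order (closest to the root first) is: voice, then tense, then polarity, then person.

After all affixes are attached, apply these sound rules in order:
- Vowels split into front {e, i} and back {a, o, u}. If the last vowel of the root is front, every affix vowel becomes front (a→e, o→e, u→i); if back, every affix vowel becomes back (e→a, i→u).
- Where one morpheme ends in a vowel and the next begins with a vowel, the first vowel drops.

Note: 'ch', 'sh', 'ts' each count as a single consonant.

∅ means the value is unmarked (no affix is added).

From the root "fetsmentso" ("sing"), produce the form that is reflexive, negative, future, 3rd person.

chnugashumfetsmentso

Attach voice reflexive shim- (before consonant 'f') → shimfetsmentso.
Attach tense future a- → ashimfetsmentso.
Attach polarity negative nug- → nugashimfetsmentso.
Attach person 3rd person ch- → chnugashimfetsmentso.
Apply vowel harmony: chnugashimfetsmentso → chnugashumfetsmentso.
Vowel deletion: no change.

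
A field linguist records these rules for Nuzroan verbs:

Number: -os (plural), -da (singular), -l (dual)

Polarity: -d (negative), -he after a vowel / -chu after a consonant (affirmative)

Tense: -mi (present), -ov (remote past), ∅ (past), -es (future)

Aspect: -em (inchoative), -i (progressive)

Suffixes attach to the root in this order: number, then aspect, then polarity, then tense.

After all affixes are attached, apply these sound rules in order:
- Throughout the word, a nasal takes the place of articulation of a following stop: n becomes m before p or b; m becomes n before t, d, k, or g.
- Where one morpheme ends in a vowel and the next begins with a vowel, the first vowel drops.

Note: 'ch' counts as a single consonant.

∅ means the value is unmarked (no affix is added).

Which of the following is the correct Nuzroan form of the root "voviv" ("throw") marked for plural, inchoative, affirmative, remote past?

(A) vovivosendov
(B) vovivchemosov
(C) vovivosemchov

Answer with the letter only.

C

Attach number plural -os → vovivos.
Attach aspect inchoative -em → vovivosem.
Attach polarity affirmative -chu (after consonant 'm') → vovivosemchu.
Attach tense remote past -ov → vovivosemchuov.
Nasal assimilation: no change.
Apply vowel deletion: vovivosemchuov → vovivosemchov.
So the correct form is vovivosemchov, option (C).
(A) vovivosendov is wrong: it uses negative instead of affirmative for polarity.
(B) vovivchemosov is wrong: it has the affixes in the wrong order.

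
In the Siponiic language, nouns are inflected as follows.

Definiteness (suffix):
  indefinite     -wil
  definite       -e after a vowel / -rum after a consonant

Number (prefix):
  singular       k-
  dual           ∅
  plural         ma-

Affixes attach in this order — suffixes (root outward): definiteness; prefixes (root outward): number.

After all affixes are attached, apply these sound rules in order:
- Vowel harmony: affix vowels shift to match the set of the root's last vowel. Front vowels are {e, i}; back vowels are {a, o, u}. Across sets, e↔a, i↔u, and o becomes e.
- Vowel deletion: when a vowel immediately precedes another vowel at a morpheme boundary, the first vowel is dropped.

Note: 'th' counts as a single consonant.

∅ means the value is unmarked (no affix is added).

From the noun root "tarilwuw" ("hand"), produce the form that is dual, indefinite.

number = dual: zero marking, form stays tarilwuw.
Attach definiteness indefinite -wil → tarilwuwwil.
Apply vowel harmony: tarilwuwwil → tarilwuwwul.
Vowel deletion: no change.

tarilwuwwul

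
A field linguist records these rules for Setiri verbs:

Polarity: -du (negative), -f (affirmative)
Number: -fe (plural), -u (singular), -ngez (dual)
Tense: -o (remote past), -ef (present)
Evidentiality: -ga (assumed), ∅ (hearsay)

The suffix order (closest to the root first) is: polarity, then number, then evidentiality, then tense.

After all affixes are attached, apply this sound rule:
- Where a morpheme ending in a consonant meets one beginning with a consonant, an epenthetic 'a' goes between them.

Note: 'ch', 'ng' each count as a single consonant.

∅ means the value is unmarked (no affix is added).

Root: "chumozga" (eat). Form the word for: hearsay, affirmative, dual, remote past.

chumozgafangezo

Attach polarity affirmative -f → chumozgaf.
Attach number dual -ngez → chumozgafngez.
evidentiality = hearsay: zero marking, form stays chumozgafngez.
Attach tense remote past -o → chumozgafngezo.
Apply epenthesis: chumozgafngezo → chumozgafangezo.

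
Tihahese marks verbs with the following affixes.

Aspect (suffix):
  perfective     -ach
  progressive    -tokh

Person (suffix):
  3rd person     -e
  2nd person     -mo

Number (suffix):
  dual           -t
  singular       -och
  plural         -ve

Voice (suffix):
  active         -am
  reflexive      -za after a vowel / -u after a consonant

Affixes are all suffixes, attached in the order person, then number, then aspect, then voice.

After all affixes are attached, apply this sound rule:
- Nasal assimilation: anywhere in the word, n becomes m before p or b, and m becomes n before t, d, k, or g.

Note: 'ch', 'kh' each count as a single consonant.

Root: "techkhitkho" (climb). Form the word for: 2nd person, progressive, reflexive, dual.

Attach person 2nd person -mo → techkhitkhomo.
Attach number dual -t → techkhitkhomot.
Attach aspect progressive -tokh → techkhitkhomottokh.
Attach voice reflexive -u (after consonant 'kh') → techkhitkhomottokhu.
Nasal assimilation: no change.

techkhitkhomottokhu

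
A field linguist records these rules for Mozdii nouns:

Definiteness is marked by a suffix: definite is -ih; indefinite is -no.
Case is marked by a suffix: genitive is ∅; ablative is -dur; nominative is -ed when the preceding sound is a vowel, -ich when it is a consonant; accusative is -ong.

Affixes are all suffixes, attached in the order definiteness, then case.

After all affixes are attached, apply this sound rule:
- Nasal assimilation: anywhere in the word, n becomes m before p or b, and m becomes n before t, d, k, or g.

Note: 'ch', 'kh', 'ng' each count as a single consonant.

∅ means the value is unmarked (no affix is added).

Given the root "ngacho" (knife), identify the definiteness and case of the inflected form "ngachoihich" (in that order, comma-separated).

Segment: ngacho-ih-ich.
definiteness: -ih → definite.
case: -ed/ich → nominative.

definite, nominative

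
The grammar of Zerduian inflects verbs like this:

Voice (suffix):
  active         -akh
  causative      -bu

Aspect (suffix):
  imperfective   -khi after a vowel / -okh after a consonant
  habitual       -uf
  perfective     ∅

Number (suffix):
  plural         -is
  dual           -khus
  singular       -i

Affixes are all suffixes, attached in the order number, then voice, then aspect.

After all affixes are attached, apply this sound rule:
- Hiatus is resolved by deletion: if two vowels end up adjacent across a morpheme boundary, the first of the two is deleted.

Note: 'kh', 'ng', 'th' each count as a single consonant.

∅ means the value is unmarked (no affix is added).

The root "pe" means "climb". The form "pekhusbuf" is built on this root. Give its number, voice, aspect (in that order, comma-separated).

dual, causative, habitual

Segment: pe-khus-bu-uf.
number: -khus → dual.
voice: -bu → causative.
aspect: -uf → habitual.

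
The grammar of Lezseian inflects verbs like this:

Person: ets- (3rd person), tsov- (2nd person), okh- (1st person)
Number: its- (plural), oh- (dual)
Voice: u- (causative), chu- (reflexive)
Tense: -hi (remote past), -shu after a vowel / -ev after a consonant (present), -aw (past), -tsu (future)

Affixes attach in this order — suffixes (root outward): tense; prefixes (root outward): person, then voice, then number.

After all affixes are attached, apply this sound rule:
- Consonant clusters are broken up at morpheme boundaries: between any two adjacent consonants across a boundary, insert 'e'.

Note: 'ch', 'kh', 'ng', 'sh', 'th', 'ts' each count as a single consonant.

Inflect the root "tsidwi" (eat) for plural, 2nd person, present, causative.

itsutsovetsidwishu

Attach person 2nd person tsov- → tsovtsidwi.
Attach voice causative u- → utsovtsidwi.
Attach number plural its- → itsutsovtsidwi.
Attach tense present -shu (after vowel 'i') → itsutsovtsidwishu.
Apply epenthesis: itsutsovtsidwishu → itsutsovetsidwishu.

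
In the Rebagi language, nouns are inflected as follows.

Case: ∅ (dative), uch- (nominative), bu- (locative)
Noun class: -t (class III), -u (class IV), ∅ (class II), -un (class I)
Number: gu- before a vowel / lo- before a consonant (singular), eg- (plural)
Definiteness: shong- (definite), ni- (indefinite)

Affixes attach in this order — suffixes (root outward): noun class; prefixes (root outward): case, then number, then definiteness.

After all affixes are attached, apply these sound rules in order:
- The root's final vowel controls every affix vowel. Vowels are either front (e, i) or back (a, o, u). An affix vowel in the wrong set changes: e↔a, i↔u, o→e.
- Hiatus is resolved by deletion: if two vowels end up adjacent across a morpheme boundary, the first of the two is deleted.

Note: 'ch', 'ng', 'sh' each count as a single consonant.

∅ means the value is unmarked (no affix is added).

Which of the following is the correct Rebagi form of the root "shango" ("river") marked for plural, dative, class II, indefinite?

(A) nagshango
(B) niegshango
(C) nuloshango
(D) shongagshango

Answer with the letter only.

case = dative: zero marking, form stays shango.
Attach number plural eg- → egshango.
noun class = class II: zero marking, form stays egshango.
Attach definiteness indefinite ni- → niegshango.
Apply vowel harmony: niegshango → nuagshango.
Apply vowel deletion: nuagshango → nagshango.
So the correct form is nagshango, option (A).
(C) nuloshango is wrong: it uses singular instead of plural for number.
(D) shongagshango is wrong: it uses definite instead of indefinite for definiteness.
(B) niegshango is wrong: it fails to apply the sound rule(s).

A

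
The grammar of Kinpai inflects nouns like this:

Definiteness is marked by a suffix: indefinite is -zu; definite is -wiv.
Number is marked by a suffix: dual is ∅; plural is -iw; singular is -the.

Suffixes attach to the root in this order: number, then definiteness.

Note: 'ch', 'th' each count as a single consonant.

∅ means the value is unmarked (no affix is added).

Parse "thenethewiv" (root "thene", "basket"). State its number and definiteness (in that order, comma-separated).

Segment: thene-the-wiv.
number: -the → singular.
definiteness: -wiv → definite.

singular, definite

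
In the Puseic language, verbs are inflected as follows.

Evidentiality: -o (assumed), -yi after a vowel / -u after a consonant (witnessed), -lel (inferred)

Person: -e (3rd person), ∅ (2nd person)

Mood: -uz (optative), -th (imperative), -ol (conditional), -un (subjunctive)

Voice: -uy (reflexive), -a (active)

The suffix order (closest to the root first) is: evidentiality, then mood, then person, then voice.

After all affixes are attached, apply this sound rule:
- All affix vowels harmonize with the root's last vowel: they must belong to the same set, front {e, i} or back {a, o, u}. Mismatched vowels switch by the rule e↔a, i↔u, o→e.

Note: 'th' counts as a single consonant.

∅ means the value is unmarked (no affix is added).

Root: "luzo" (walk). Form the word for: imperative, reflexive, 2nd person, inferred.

luzolalthuy

Attach evidentiality inferred -lel → luzolel.
Attach mood imperative -th → luzolelth.
person = 2nd person: zero marking, form stays luzolelth.
Attach voice reflexive -uy → luzolelthuy.
Apply vowel harmony: luzolelthuy → luzolalthuy.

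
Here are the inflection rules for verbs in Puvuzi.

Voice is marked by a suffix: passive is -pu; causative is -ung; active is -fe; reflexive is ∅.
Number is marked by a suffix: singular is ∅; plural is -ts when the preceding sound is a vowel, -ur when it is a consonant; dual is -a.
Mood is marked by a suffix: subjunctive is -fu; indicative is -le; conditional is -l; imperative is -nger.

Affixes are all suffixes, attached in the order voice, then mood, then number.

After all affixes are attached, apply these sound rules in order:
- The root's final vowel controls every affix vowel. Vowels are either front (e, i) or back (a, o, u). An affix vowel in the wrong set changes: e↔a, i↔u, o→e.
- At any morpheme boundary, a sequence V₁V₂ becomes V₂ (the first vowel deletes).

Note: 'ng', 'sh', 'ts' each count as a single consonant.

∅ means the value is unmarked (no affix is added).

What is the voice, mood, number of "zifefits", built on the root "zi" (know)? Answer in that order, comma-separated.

active, subjunctive, plural

Segment: zi-fe-fu-ts.
voice: -fe → active.
mood: -fu → subjunctive.
number: -ts/ur → plural.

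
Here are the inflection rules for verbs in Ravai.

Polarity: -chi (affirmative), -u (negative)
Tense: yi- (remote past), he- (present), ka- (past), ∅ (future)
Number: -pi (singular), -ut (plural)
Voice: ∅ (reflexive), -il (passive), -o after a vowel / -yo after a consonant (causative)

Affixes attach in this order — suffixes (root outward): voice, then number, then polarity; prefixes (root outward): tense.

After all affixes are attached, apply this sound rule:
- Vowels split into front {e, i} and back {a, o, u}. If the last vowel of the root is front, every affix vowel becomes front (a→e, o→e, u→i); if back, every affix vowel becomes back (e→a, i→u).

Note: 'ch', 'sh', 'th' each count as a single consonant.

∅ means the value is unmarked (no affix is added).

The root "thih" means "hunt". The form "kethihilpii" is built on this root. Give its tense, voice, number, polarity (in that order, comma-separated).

past, passive, singular, negative

Segment: ka-thih-il-pi-u.
tense: ka- → past.
voice: -il → passive.
number: -pi → singular.
polarity: -u → negative.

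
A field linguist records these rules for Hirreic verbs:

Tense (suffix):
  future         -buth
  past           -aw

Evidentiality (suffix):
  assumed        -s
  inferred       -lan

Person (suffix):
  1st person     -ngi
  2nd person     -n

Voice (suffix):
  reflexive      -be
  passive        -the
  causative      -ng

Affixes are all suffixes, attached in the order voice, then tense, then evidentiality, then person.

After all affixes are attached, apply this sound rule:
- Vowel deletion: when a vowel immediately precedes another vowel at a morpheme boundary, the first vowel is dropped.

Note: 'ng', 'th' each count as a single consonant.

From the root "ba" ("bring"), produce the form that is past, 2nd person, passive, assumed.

bathawsn

Attach voice passive -the → bathe.
Attach tense past -aw → batheaw.
Attach evidentiality assumed -s → batheaws.
Attach person 2nd person -n → batheawsn.
Apply vowel deletion: batheawsn → bathawsn.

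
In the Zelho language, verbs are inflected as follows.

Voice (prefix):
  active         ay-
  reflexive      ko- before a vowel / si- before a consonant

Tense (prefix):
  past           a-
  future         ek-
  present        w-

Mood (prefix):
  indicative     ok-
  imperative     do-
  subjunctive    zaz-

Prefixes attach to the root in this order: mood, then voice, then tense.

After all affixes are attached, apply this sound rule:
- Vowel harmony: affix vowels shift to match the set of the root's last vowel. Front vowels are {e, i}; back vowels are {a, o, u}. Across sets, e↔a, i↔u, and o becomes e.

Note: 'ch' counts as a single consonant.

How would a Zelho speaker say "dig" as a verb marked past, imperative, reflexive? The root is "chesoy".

Attach mood imperative do- → dochesoy.
Attach voice reflexive si- (before consonant 'd') → sidochesoy.
Attach tense past a- → asidochesoy.
Apply vowel harmony: asidochesoy → asudochesoy.

asudochesoy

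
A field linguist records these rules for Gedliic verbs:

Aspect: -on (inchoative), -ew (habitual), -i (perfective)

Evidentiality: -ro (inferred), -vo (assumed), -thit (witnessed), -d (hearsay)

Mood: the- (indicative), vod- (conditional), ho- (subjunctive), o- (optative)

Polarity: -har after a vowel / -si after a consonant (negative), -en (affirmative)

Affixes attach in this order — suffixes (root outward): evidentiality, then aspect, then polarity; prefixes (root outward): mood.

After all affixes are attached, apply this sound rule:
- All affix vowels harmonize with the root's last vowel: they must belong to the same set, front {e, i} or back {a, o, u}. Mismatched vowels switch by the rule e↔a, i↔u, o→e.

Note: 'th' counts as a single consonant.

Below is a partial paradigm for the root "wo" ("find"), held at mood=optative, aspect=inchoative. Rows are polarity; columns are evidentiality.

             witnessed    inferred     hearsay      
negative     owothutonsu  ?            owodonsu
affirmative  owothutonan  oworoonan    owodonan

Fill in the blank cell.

oworoonsu

Attach evidentiality inferred -ro → woro.
Attach mood optative o- → oworo.
Attach aspect inchoative -on → oworoon.
Attach polarity negative -si (after consonant 'n') → oworoonsi.
Apply vowel harmony: oworoonsi → oworoonsu.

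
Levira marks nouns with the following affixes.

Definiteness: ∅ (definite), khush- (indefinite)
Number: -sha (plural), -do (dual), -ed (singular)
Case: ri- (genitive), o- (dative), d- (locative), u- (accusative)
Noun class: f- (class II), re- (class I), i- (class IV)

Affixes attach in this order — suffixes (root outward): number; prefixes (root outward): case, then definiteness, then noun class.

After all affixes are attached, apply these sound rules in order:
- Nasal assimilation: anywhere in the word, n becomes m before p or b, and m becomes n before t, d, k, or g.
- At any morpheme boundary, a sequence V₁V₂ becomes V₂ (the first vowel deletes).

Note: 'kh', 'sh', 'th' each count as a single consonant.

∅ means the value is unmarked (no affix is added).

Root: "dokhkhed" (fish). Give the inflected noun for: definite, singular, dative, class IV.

Attach case dative o- → odokhkhed.
Attach number singular -ed → odokhkheded.
definiteness = definite: zero marking, form stays odokhkheded.
Attach noun class class IV i- → iodokhkheded.
Nasal assimilation: no change.
Apply vowel deletion: iodokhkheded → odokhkheded.

odokhkheded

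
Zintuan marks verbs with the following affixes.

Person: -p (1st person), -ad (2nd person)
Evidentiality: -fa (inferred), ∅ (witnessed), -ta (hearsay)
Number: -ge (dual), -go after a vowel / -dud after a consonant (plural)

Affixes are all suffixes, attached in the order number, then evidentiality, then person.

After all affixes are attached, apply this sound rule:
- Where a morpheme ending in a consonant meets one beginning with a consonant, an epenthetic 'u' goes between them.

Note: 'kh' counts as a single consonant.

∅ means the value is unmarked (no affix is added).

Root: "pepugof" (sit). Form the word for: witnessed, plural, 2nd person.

pepugofududad

Attach number plural -dud (after consonant 'f') → pepugofdud.
evidentiality = witnessed: zero marking, form stays pepugofdud.
Attach person 2nd person -ad → pepugofdudad.
Apply epenthesis: pepugofdudad → pepugofududad.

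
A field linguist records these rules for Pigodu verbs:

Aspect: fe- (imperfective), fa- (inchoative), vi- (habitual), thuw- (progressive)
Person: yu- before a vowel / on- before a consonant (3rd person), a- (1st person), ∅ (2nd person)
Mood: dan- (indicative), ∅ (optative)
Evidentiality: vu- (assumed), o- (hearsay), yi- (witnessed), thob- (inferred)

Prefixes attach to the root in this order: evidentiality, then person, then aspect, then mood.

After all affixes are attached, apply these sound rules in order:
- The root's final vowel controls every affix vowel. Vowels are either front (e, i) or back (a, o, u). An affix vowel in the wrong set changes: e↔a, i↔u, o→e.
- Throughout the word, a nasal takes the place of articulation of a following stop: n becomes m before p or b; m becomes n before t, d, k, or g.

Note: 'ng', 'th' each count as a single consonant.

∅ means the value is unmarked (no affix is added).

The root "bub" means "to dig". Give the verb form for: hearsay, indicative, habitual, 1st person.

Attach evidentiality hearsay o- → obub.
Attach person 1st person a- → aobub.
Attach aspect habitual vi- → viaobub.
Attach mood indicative dan- → danviaobub.
Apply vowel harmony: danviaobub → danvuaobub.
Nasal assimilation: no change.

danvuaobub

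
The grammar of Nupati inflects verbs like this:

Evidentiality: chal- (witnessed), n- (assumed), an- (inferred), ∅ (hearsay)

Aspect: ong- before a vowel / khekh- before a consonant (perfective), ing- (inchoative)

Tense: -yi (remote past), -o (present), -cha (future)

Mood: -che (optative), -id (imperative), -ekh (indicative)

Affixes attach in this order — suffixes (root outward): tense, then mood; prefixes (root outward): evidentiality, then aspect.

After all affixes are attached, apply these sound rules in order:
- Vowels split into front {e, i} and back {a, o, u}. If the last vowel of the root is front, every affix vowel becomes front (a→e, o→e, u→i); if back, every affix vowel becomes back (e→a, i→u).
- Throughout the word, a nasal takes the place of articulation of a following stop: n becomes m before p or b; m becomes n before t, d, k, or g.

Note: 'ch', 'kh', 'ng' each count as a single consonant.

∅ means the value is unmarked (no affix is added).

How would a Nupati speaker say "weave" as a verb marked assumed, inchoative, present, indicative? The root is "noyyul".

ungnnoyyuloakh

Attach evidentiality assumed n- → nnoyyul.
Attach tense present -o → nnoyyulo.
Attach aspect inchoative ing- → ingnnoyyulo.
Attach mood indicative -ekh → ingnnoyyuloekh.
Apply vowel harmony: ingnnoyyuloekh → ungnnoyyuloakh.
Nasal assimilation: no change.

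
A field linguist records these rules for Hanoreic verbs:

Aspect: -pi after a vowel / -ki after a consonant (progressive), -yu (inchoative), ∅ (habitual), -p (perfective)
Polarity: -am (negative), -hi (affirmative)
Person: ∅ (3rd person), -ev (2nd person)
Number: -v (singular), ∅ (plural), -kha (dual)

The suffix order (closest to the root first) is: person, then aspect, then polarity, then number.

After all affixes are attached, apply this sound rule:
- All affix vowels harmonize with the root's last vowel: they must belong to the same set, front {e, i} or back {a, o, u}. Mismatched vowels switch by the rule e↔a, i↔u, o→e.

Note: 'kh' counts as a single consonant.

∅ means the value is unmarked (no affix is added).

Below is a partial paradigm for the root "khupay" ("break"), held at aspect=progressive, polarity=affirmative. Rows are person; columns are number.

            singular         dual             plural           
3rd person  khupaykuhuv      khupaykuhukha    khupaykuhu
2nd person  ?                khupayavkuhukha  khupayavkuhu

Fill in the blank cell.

khupayavkuhuv

Attach person 2nd person -ev → khupayev.
Attach aspect progressive -ki (after consonant 'v') → khupayevki.
Attach polarity affirmative -hi → khupayevkihi.
Attach number singular -v → khupayevkihiv.
Apply vowel harmony: khupayevkihiv → khupayavkuhuv.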